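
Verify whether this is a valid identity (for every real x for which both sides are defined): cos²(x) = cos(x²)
No, this is NOT an identity.

Claim: cos²(x) = cos(x²).
Test a specific point where both sides are defined: x = 2π/3.
LHS = cos²(x) ≈ 0.2500
RHS = cos(x²) ≈ -0.3202
Since 0.2500 ≠ -0.3202, the equation fails at this point, so it cannot hold for every real x for which both sides are defined.
cos²(x) means (cos x)², squaring the output; cos(x²) squares the input. These are different functions.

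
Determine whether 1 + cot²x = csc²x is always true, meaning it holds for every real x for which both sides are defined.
Claim: 1 + cot²x = csc²x.
Reasoning: Start from sin²x + cos²x = 1 and divide every term by sin²x (allowed wherever cot x and csc x are defined): 1 + cot²x = 1/sin²x = csc²x.
So the two sides agree for every real x for which both sides are defined.

Conclusion: Yes, this is an identity.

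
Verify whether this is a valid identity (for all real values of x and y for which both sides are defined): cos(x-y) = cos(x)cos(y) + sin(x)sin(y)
Claim: cos(x-y) = cos(x)cos(y) + sin(x)sin(y).
Reasoning: Replace y by -y in cos(x+y) = cos(x)cos(y) - sin(x)sin(y) and use cos(-y) = cos(y), sin(-y) = -sin(y): cos(x-y) = cos(x)cos(y) + sin(x)sin(y).
So the two sides agree for all real values of x and y for which both sides are defined.

Conclusion: Yes, this is an identity.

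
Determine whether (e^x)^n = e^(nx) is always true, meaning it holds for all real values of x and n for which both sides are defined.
Claim: (e^x)^n = e^(nx).
Reasoning: e^x is a positive real number, and for a positive base B and real exponent n, B^n = e^(n·ln B). With B = e^x, ln B = x, so (e^x)^n = e^(n·x).
So the two sides agree for all real values of x and n for which both sides are defined.

Conclusion: Yes, this is an identity.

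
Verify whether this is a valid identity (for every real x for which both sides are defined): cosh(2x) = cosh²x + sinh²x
Yes, this is an identity.

Claim: cosh(2x) = cosh²x + sinh²x.
Reasoning: cosh²x = (e^(2x) + 2 + e^(-2x))/4 and sinh²x = (e^(2x) - 2 + e^(-2x))/4. Adding gives (2e^(2x) + 2e^(-2x))/4 = (e^(2x) + e^(-2x))/2 = cosh(2x).
So the two sides agree for every real x for which both sides are defined.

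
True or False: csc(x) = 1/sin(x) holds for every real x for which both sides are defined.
True.

Claim: csc(x) = 1/sin(x).
Reasoning: csc(x) is by definition the reciprocal of sin(x), wherever sin(x) ≠ 0.
So the two sides agree for every real x for which both sides are defined.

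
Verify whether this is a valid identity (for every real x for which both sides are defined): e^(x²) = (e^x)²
No, this is NOT an identity.

Claim: e^(x²) = (e^x)².
Test a specific point where both sides are defined: x = -1.
LHS = e^(x²) ≈ 2.7183
RHS = (e^x)² ≈ 0.1353
Since 2.7183 ≠ 0.1353, the equation fails at this point, so it cannot hold for every real x for which both sides are defined.
(e^x)² = e^(2x), and 2x ≠ x² in general.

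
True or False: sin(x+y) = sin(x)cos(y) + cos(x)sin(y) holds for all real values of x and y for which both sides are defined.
True.

Claim: sin(x+y) = sin(x)cos(y) + cos(x)sin(y).
Reasoning: By Euler's formula e^(i(x+y)) = e^(ix)·e^(iy) = (cos x + i·sin x)(cos y + i·sin y). The imaginary part of the left side is sin(x+y); the imaginary part of the product is sin(x)cos(y) + cos(x)sin(y).
So the two sides agree for all real values of x and y for which both sides are defined.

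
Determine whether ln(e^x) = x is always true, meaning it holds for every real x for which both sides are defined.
Yes, this is an identity.

Claim: ln(e^x) = x.
Reasoning: ln is the inverse of the exponential: ln(e^x) asks for the exponent p with e^p = e^x, and since e^p is one-to-one that exponent is p = x.
So the two sides agree for every real x for which both sides are defined.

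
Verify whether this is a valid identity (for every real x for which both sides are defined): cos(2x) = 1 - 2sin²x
Claim: cos(2x) = 1 - 2sin²x.
Reasoning: cos(2x) = cos²x - sin²x. Replace cos²x by 1 - sin²x: (1 - sin²x) - sin²x = 1 - 2sin²x.
So the two sides agree for every real x for which both sides are defined.

Conclusion: Yes, this is an identity.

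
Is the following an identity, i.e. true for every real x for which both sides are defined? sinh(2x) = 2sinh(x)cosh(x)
Claim: sinh(2x) = 2sinh(x)cosh(x).
Reasoning: 2sinh(x)cosh(x) = 2 · (e^x - e^-x)/2 · (e^x + e^-x)/2 = (e^(2x) - e^(-2x))/2 = sinh(2x).
So the two sides agree for every real x for which both sides are defined.

Conclusion: Yes, this is an identity.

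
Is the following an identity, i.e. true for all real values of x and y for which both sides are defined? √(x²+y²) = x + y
Claim: √(x²+y²) = x + y.
Test a specific point where both sides are defined: x = 5, y = 2.
LHS = √(x²+y²) ≈ 5.3852
RHS = x + y ≈ 7.0000
Since 5.3852 ≠ 7.0000, the equation fails at this point, so it cannot hold for all real values of x and y for which both sides are defined.
(x+y)² = x² + 2xy + y², not x² + y², so the square root does not split this way.

Conclusion: No, this is NOT an identity.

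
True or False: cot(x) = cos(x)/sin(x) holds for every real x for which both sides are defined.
True.

Claim: cot(x) = cos(x)/sin(x).
Reasoning: cot(x) is defined as 1/tan(x) = 1/(sin(x)/cos(x)) = cos(x)/sin(x), wherever sin(x) ≠ 0.
So the two sides agree for every real x for which both sides are defined.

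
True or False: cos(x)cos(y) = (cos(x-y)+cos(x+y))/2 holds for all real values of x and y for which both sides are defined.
Claim: cos(x)cos(y) = (cos(x-y)+cos(x+y))/2.
Reasoning: cos(x-y) = cos(x)cos(y) + sin(x)sin(y) and cos(x+y) = cos(x)cos(y) - sin(x)sin(y). Adding, cos(x-y) + cos(x+y) = 2cos(x)cos(y); divide by 2.
So the two sides agree for all real values of x and y for which both sides are defined.

Conclusion: True.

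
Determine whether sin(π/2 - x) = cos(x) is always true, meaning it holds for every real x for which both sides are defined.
Yes, this is an identity.

Claim: sin(π/2 - x) = cos(x).
Reasoning: Use sin(u - v) = sin(u)cos(v) - cos(u)sin(v) with u = π/2, v = x: sin(π/2)cos(x) - cos(π/2)sin(x) = 1·cos(x) - 0·sin(x) = cos(x).
So the two sides agree for every real x for which both sides are defined.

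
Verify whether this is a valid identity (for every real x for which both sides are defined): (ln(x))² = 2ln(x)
Claim: (ln(x))² = 2ln(x).
Test a specific point where both sides are defined: x = 3/2.
LHS = (ln(x))² ≈ 0.1644
RHS = 2ln(x) ≈ 0.8109
Since 0.1644 ≠ 0.8109, the equation fails at this point, so it cannot hold for every real x for which both sides are defined.
2ln(x) equals ln(x²), which is not the same as (ln x)².

Conclusion: No, this is NOT an identity.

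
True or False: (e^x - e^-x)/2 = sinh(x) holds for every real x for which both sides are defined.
Claim: (e^x - e^-x)/2 = sinh(x).
Reasoning: This is exactly the definition of the hyperbolic sine: sinh(x) := (e^x - e^-x)/2.
So the two sides agree for every real x for which both sides are defined.

Conclusion: True.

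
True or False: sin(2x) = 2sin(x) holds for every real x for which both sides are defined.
Claim: sin(2x) = 2sin(x).
Test a specific point where both sides are defined: x = π/2.
LHS = sin(2x) ≈ 0.0000
RHS = 2sin(x) ≈ 2.0000
Since 0.0000 ≠ 2.0000, the equation fails at this point, so it cannot hold for every real x for which both sides are defined.
The correct double-angle formula is sin(2x) = 2sin(x)cos(x).

Conclusion: False.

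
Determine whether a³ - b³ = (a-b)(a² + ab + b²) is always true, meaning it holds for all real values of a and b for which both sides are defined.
Yes, this is an identity.

Claim: a³ - b³ = (a-b)(a² + ab + b²).
Reasoning: Expand the right side: (a-b)(a² + ab + b²) = a³ + a²b + ab² - a²b - ab² - b³ = a³ - b³ (the middle terms cancel in pairs).
So the two sides agree for all real values of a and b for which both sides are defined.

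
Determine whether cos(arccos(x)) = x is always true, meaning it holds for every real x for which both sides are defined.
Claim: cos(arccos(x)) = x.
Reasoning: For -1 ≤ x ≤ 1 (where arccos is defined), arccos(x) is by definition an angle whose cosine equals x. Taking the cosine of that angle returns x. (Note the other order, arccos(cos x) = x, is NOT an identity.)
So the two sides agree for every real x for which both sides are defined.

Conclusion: Yes, this is an identity.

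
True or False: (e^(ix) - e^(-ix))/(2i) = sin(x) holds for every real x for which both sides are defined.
Claim: (e^(ix) - e^(-ix))/(2i) = sin(x).
Reasoning: By Euler's formula e^(ix) = cos(x) + i·sin(x) and e^(-ix) = cos(x) - i·sin(x). Subtracting cancels the cosine terms: e^(ix) - e^(-ix) = 2i·sin(x); divide by 2i.
So the two sides agree for every real x for which both sides are defined.

Conclusion: True.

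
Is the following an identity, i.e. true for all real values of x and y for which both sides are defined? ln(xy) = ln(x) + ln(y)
Claim: ln(xy) = ln(x) + ln(y).
Reasoning: Both sides are simultaneously defined only when x, y > 0. Write x = e^p, y = e^q (p = ln x, q = ln y). Then xy = e^p · e^q = e^(p+q), so ln(xy) = p + q = ln(x) + ln(y).
So the two sides agree for all real values of x and y for which both sides are defined.

Conclusion: Yes, this is an identity.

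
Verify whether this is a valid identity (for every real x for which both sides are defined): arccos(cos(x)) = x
No, this is NOT an identity.

Claim: arccos(cos(x)) = x.
Test a specific point where both sides are defined: x = -π/4.
LHS = arccos(cos(x)) ≈ 0.7854
RHS = x ≈ -0.7854
Since 0.7854 ≠ -0.7854, the equation fails at this point, so it cannot hold for every real x for which both sides are defined.
arccos only returns values in [0, π], so arccos(cos(x)) = x holds only for x in that interval, not for all real x.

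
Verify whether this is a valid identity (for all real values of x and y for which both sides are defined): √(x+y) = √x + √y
Claim: √(x+y) = √x + √y.
Test a specific point where both sides are defined: x = 1, y = 3.
LHS = √(x+y) ≈ 2.0000
RHS = √x + √y ≈ 2.7321
Since 2.0000 ≠ 2.7321, the equation fails at this point, so it cannot hold for all real values of x and y for which both sides are defined.
Squaring the right side gives x + 2√(xy) + y, not x + y.

Conclusion: No, this is NOT an identity.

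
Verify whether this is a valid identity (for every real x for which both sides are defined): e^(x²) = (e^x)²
Claim: e^(x²) = (e^x)².
Test a specific point where both sides are defined: x = -2.
LHS = e^(x²) ≈ 54.5982
RHS = (e^x)² ≈ 0.0183
Since 54.5982 ≠ 0.0183, the equation fails at this point, so it cannot hold for every real x for which both sides are defined.
(e^x)² = e^(2x), and 2x ≠ x² in general.

Conclusion: No, this is NOT an identity.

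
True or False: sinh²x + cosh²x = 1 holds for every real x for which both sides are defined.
Claim: sinh²x + cosh²x = 1.
Test a specific point where both sides are defined: x = 1/2.
LHS = sinh²x + cosh²x ≈ 1.5431
RHS = 1 ≈ 1.0000
Since 1.5431 ≠ 1.0000, the equation fails at this point, so it cannot hold for every real x for which both sides are defined.
The correct hyperbolic identity is cosh²x - sinh²x = 1 (a difference); the sum sinh²x + cosh²x equals cosh(2x).

Conclusion: False.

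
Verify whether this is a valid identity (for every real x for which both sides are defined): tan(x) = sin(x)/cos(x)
Yes, this is an identity.

Claim: tan(x) = sin(x)/cos(x).
Reasoning: For an angle x whose terminal point on the unit circle is (cos x, sin x), tan(x) is defined as the ratio (second coordinate)/(first coordinate) = sin(x)/cos(x), wherever cos(x) ≠ 0.
So the two sides agree for every real x for which both sides are defined.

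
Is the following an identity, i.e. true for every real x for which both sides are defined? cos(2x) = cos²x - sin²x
Claim: cos(2x) = cos²x - sin²x.
Reasoning: Put y = x in the addition formula cos(x+y) = cos(x)cos(y) - sin(x)sin(y): cos(2x) = cos²x - sin²x.
So the two sides agree for every real x for which both sides are defined.

Conclusion: Yes, this is an identity.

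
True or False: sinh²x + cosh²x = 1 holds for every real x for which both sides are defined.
Claim: sinh²x + cosh²x = 1.
Test a specific point where both sides are defined: x = 2.
LHS = sinh²x + cosh²x ≈ 27.3082
RHS = 1 ≈ 1.0000
Since 27.3082 ≠ 1.0000, the equation fails at this point, so it cannot hold for every real x for which both sides are defined.
The correct hyperbolic identity is cosh²x - sinh²x = 1 (a difference); the sum sinh²x + cosh²x equals cosh(2x).

Conclusion: False.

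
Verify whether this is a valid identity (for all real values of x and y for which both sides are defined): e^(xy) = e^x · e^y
Claim: e^(xy) = e^x · e^y.
Test a specific point where both sides are defined: x = 4, y = -2.
LHS = e^(xy) ≈ 0.0003
RHS = e^x · e^y ≈ 7.3891
Since 0.0003 ≠ 7.3891, the equation fails at this point, so it cannot hold for all real values of x and y for which both sides are defined.
e^x · e^y = e^(x+y), not e^(xy).

Conclusion: No, this is NOT an identity.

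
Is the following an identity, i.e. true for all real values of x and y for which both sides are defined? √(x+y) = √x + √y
No, this is NOT an identity.

Claim: √(x+y) = √x + √y.
Test a specific point where both sides are defined: x = 4, y = 3.
LHS = √(x+y) ≈ 2.6458
RHS = √x + √y ≈ 3.7321
Since 2.6458 ≠ 3.7321, the equation fails at this point, so it cannot hold for all real values of x and y for which both sides are defined.
Squaring the right side gives x + 2√(xy) + y, not x + y.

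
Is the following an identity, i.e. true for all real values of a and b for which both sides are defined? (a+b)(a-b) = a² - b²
Claim: (a+b)(a-b) = a² - b².
Reasoning: Expand: (a+b)(a-b) = a² - ab + ba - b² = a² - b² (the cross terms cancel).
So the two sides agree for all real values of a and b for which both sides are defined.

Conclusion: Yes, this is an identity.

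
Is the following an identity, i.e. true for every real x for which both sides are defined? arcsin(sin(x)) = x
No, this is NOT an identity.

Claim: arcsin(sin(x)) = x.
Test a specific point where both sides are defined: x = π.
LHS = arcsin(sin(x)) ≈ 0.0000
RHS = x ≈ 3.1416
Since 0.0000 ≠ 3.1416, the equation fails at this point, so it cannot hold for every real x for which both sides are defined.
arcsin only returns values in [-π/2, π/2], so arcsin(sin(x)) = x holds only for x in that interval, not for all real x.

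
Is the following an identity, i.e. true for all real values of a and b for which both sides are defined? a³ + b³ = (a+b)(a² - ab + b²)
Yes, this is an identity.

Claim: a³ + b³ = (a+b)(a² - ab + b²).
Reasoning: Expand the right side: (a+b)(a² - ab + b²) = a³ - a²b + ab² + a²b - ab² + b³ = a³ + b³ (the middle terms cancel in pairs).
So the two sides agree for all real values of a and b for which both sides are defined.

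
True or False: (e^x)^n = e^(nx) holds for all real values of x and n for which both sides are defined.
Claim: (e^x)^n = e^(nx).
Reasoning: e^x is a positive real number, and for a positive base B and real exponent n, B^n = e^(n·ln B). With B = e^x, ln B = x, so (e^x)^n = e^(n·x).
So the two sides agree for all real values of x and n for which both sides are defined.

Conclusion: True.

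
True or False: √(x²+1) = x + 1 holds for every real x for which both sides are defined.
False.

Claim: √(x²+1) = x + 1.
Test a specific point where both sides are defined: x = 5.
LHS = √(x²+1) ≈ 5.0990
RHS = x + 1 ≈ 6.0000
Since 5.0990 ≠ 6.0000, the equation fails at this point, so it cannot hold for every real x for which both sides are defined.
(x+1)² = x² + 2x + 1 ≠ x² + 1 unless x = 0.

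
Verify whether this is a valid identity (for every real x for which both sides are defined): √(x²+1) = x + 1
No, this is NOT an identity.

Claim: √(x²+1) = x + 1.
Test a specific point where both sides are defined: x = 1.
LHS = √(x²+1) ≈ 1.4142
RHS = x + 1 ≈ 2.0000
Since 1.4142 ≠ 2.0000, the equation fails at this point, so it cannot hold for every real x for which both sides are defined.
(x+1)² = x² + 2x + 1 ≠ x² + 1 unless x = 0.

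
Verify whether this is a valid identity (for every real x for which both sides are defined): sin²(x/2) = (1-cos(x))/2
Claim: sin²(x/2) = (1-cos(x))/2.
Reasoning: Use cos(2θ) = 1 - 2sin²θ with θ = x/2: cos(x) = 1 - 2sin²(x/2). Solving for sin²(x/2) gives (1 - cos(x))/2.
So the two sides agree for every real x for which both sides are defined.

Conclusion: Yes, this is an identity.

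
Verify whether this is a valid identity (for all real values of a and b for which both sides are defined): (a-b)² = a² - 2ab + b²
Claim: (a-b)² = a² - 2ab + b².
Reasoning: Expand: (a-b)² = (a-b)(a-b) = a·a - a·b - b·a + b·b = a² - 2ab + b².
So the two sides agree for all real values of a and b for which both sides are defined.

Conclusion: Yes, this is an identity.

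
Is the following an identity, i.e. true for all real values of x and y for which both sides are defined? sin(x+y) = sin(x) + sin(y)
Claim: sin(x+y) = sin(x) + sin(y).
Test a specific point where both sides are defined: x = π, y = -π/6.
LHS = sin(x+y) ≈ 0.5000
RHS = sin(x) + sin(y) ≈ -0.5000
Since 0.5000 ≠ -0.5000, the equation fails at this point, so it cannot hold for all real values of x and y for which both sides are defined.
The correct expansion is sin(x+y) = sin(x)cos(y) + cos(x)sin(y); sine is not additive.

Conclusion: No, this is NOT an identity.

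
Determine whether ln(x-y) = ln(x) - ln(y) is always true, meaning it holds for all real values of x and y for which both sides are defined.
No, this is NOT an identity.

Claim: ln(x-y) = ln(x) - ln(y).
Test a specific point where both sides are defined: x = 4, y = 1/2.
LHS = ln(x-y) ≈ 1.2528
RHS = ln(x) - ln(y) ≈ 2.0794
Since 1.2528 ≠ 2.0794, the equation fails at this point, so it cannot hold for all real values of x and y for which both sides are defined.
ln(x) - ln(y) = ln(x/y), not ln(x-y).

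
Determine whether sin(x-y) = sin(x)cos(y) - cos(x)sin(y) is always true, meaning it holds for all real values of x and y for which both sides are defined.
Yes, this is an identity.

Claim: sin(x-y) = sin(x)cos(y) - cos(x)sin(y).
Reasoning: Replace y by -y in sin(x+y) = sin(x)cos(y) + cos(x)sin(y) and use cos(-y) = cos(y), sin(-y) = -sin(y): sin(x-y) = sin(x)cos(y) - cos(x)sin(y).
So the two sides agree for all real values of x and y for which both sides are defined.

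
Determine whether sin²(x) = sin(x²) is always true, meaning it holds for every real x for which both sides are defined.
Claim: sin²(x) = sin(x²).
Test a specific point where both sides are defined: x = 2π/3.
LHS = sin²(x) ≈ 0.7500
RHS = sin(x²) ≈ -0.9474
Since 0.7500 ≠ -0.9474, the equation fails at this point, so it cannot hold for every real x for which both sides are defined.
sin²(x) means (sin x)², squaring the output; sin(x²) squares the input. These are different functions.

Conclusion: No, this is NOT an identity.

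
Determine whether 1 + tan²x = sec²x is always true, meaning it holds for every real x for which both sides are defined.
Yes, this is an identity.

Claim: 1 + tan²x = sec²x.
Reasoning: Start from sin²x + cos²x = 1 and divide every term by cos²x (allowed wherever tan x and sec x are defined): tan²x + 1 = 1/cos²x = sec²x.
So the two sides agree for every real x for which both sides are defined.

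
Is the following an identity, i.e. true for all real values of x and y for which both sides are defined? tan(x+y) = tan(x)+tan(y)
Claim: tan(x+y) = tan(x)+tan(y).
Test a specific point where both sides are defined: x = π/6, y = π/4.
LHS = tan(x+y) ≈ 3.7321
RHS = tan(x)+tan(y) ≈ 1.5774
Since 3.7321 ≠ 1.5774, the equation fails at this point, so it cannot hold for all real values of x and y for which both sides are defined.
The correct formula is tan(x+y) = (tan(x) + tan(y))/(1 - tan(x)tan(y)).

Conclusion: No, this is NOT an identity.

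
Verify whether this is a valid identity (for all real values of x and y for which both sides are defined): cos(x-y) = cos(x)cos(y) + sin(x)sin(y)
Yes, this is an identity.

Claim: cos(x-y) = cos(x)cos(y) + sin(x)sin(y).
Reasoning: Replace y by -y in cos(x+y) = cos(x)cos(y) - sin(x)sin(y) and use cos(-y) = cos(y), sin(-y) = -sin(y): cos(x-y) = cos(x)cos(y) + sin(x)sin(y).
So the two sides agree for all real values of x and y for which both sides are defined.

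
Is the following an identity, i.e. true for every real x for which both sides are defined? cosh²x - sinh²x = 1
Claim: cosh²x - sinh²x = 1.
Reasoning: With cosh(x) = (e^x + e^-x)/2 and sinh(x) = (e^x - e^-x)/2: cosh²x = (e^(2x) + 2 + e^(-2x))/4 and sinh²x = (e^(2x) - 2 + e^(-2x))/4. Subtracting leaves 4/4 = 1.
So the two sides agree for every real x for which both sides are defined.

Conclusion: Yes, this is an identity.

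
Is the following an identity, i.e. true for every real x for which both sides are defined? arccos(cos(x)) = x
No, this is NOT an identity.

Claim: arccos(cos(x)) = x.
Test a specific point where both sides are defined: x = -π/3.
LHS = arccos(cos(x)) ≈ 1.0472
RHS = x ≈ -1.0472
Since 1.0472 ≠ -1.0472, the equation fails at this point, so it cannot hold for every real x for which both sides are defined.
arccos only returns values in [0, π], so arccos(cos(x)) = x holds only for x in that interval, not for all real x.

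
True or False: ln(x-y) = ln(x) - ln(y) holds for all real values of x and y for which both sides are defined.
Claim: ln(x-y) = ln(x) - ln(y).
Test a specific point where both sides are defined: x = 3, y = 1/2.
LHS = ln(x-y) ≈ 0.9163
RHS = ln(x) - ln(y) ≈ 1.7918
Since 0.9163 ≠ 1.7918, the equation fails at this point, so it cannot hold for all real values of x and y for which both sides are defined.
ln(x) - ln(y) = ln(x/y), not ln(x-y).

Conclusion: False.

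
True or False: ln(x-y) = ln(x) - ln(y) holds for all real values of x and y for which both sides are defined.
Claim: ln(x-y) = ln(x) - ln(y).
Test a specific point where both sides are defined: x = 5, y = 1/2.
LHS = ln(x-y) ≈ 1.5041
RHS = ln(x) - ln(y) ≈ 2.3026
Since 1.5041 ≠ 2.3026, the equation fails at this point, so it cannot hold for all real values of x and y for which both sides are defined.
ln(x) - ln(y) = ln(x/y), not ln(x-y).

Conclusion: False.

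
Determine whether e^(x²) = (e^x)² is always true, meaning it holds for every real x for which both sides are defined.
No, this is NOT an identity.

Claim: e^(x²) = (e^x)².
Test a specific point where both sides are defined: x = 1.
LHS = e^(x²) ≈ 2.7183
RHS = (e^x)² ≈ 7.3891
Since 2.7183 ≠ 7.3891, the equation fails at this point, so it cannot hold for every real x for which both sides are defined.
(e^x)² = e^(2x), and 2x ≠ x² in general.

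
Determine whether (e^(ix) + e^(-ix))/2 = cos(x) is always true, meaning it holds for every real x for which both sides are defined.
Yes, this is an identity.

Claim: (e^(ix) + e^(-ix))/2 = cos(x).
Reasoning: By Euler's formula e^(ix) = cos(x) + i·sin(x) and e^(-ix) = cos(x) - i·sin(x). Adding cancels the sine terms: e^(ix) + e^(-ix) = 2cos(x); divide by 2.
So the two sides agree for every real x for which both sides are defined.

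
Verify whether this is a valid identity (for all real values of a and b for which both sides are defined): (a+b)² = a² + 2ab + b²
Claim: (a+b)² = a² + 2ab + b².
Reasoning: Expand: (a+b)² = (a+b)(a+b) = a·a + a·b + b·a + b·b = a² + 2ab + b².
So the two sides agree for all real values of a and b for which both sides are defined.

Conclusion: Yes, this is an identity.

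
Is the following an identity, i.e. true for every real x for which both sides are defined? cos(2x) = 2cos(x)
No, this is NOT an identity.

Claim: cos(2x) = 2cos(x).
Test a specific point where both sides are defined: x = -π/2.
LHS = cos(2x) ≈ -1.0000
RHS = 2cos(x) ≈ 0.0000
Since -1.0000 ≠ 0.0000, the equation fails at this point, so it cannot hold for every real x for which both sides are defined.
The correct double-angle formula is cos(2x) = cos²x - sin²x.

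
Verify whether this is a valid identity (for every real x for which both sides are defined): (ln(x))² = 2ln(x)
Claim: (ln(x))² = 2ln(x).
Test a specific point where both sides are defined: x = 3.
LHS = (ln(x))² ≈ 1.2069
RHS = 2ln(x) ≈ 2.1972
Since 1.2069 ≠ 2.1972, the equation fails at this point, so it cannot hold for every real x for which both sides are defined.
2ln(x) equals ln(x²), which is not the same as (ln x)².

Conclusion: No, this is NOT an identity.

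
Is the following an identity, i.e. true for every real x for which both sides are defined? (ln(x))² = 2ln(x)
Claim: (ln(x))² = 2ln(x).
Test a specific point where both sides are defined: x = 4.
LHS = (ln(x))² ≈ 1.9218
RHS = 2ln(x) ≈ 2.7726
Since 1.9218 ≠ 2.7726, the equation fails at this point, so it cannot hold for every real x for which both sides are defined.
2ln(x) equals ln(x²), which is not the same as (ln x)².

Conclusion: No, this is NOT an identity.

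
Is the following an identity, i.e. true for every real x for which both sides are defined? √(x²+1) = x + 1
No, this is NOT an identity.

Claim: √(x²+1) = x + 1.
Test a specific point where both sides are defined: x = 3/2.
LHS = √(x²+1) ≈ 1.8028
RHS = x + 1 ≈ 2.5000
Since 1.8028 ≠ 2.5000, the equation fails at this point, so it cannot hold for every real x for which both sides are defined.
(x+1)² = x² + 2x + 1 ≠ x² + 1 unless x = 0.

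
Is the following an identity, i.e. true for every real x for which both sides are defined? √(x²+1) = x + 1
Claim: √(x²+1) = x + 1.
Test a specific point where both sides are defined: x = 1/2.
LHS = √(x²+1) ≈ 1.1180
RHS = x + 1 ≈ 1.5000
Since 1.1180 ≠ 1.5000, the equation fails at this point, so it cannot hold for every real x for which both sides are defined.
(x+1)² = x² + 2x + 1 ≠ x² + 1 unless x = 0.

Conclusion: No, this is NOT an identity.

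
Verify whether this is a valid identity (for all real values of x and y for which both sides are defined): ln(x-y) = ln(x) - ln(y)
Claim: ln(x-y) = ln(x) - ln(y).
Test a specific point where both sides are defined: x = 3, y = 1.
LHS = ln(x-y) ≈ 0.6931
RHS = ln(x) - ln(y) ≈ 1.0986
Since 0.6931 ≠ 1.0986, the equation fails at this point, so it cannot hold for all real values of x and y for which both sides are defined.
ln(x) - ln(y) = ln(x/y), not ln(x-y).

Conclusion: No, this is NOT an identity.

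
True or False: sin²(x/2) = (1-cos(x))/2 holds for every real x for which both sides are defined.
True.

Claim: sin²(x/2) = (1-cos(x))/2.
Reasoning: Use cos(2θ) = 1 - 2sin²θ with θ = x/2: cos(x) = 1 - 2sin²(x/2). Solving for sin²(x/2) gives (1 - cos(x))/2.
So the two sides agree for every real x for which both sides are defined.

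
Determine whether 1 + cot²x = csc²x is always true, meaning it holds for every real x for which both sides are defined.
Claim: 1 + cot²x = csc²x.
Reasoning: Start from sin²x + cos²x = 1 and divide every term by sin²x (allowed wherever cot x and csc x are defined): 1 + cot²x = 1/sin²x = csc²x.
So the two sides agree for every real x for which both sides are defined.

Conclusion: Yes, this is an identity.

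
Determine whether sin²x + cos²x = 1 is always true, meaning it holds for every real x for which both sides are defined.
Yes, this is an identity.

Claim: sin²x + cos²x = 1.
Reasoning: The point (cos x, sin x) lies on the unit circle X² + Y² = 1, so cos²x + sin²x = 1 for every real x.
So the two sides agree for every real x for which both sides are defined.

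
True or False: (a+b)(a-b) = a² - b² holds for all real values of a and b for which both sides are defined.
True.

Claim: (a+b)(a-b) = a² - b².
Reasoning: Expand: (a+b)(a-b) = a² - ab + ba - b² = a² - b² (the cross terms cancel).
So the two sides agree for all real values of a and b for which both sides are defined.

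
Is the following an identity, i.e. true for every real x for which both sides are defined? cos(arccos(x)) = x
Yes, this is an identity.

Claim: cos(arccos(x)) = x.
Reasoning: For -1 ≤ x ≤ 1 (where arccos is defined), arccos(x) is by definition an angle whose cosine equals x. Taking the cosine of that angle returns x. (Note the other order, arccos(cos x) = x, is NOT an identity.)
So the two sides agree for every real x for which both sides are defined.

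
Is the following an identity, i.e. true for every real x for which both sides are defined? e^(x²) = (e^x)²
Claim: e^(x²) = (e^x)².
Test a specific point where both sides are defined: x = 1/2.
LHS = e^(x²) ≈ 1.2840
RHS = (e^x)² ≈ 2.7183
Since 1.2840 ≠ 2.7183, the equation fails at this point, so it cannot hold for every real x for which both sides are defined.
(e^x)² = e^(2x), and 2x ≠ x² in general.

Conclusion: No, this is NOT an identity.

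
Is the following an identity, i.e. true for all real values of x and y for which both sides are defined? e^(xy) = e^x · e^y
Claim: e^(xy) = e^x · e^y.
Test a specific point where both sides are defined: x = 1/2, y = 3.
LHS = e^(xy) ≈ 4.4817
RHS = e^x · e^y ≈ 33.1155
Since 4.4817 ≠ 33.1155, the equation fails at this point, so it cannot hold for all real values of x and y for which both sides are defined.
e^x · e^y = e^(x+y), not e^(xy).

Conclusion: No, this is NOT an identity.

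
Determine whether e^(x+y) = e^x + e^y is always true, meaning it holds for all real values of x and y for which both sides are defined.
No, this is NOT an identity.

Claim: e^(x+y) = e^x + e^y.
Test a specific point where both sides are defined: x = -2, y = 4.
LHS = e^(x+y) ≈ 7.3891
RHS = e^x + e^y ≈ 54.7335
Since 7.3891 ≠ 54.7335, the equation fails at this point, so it cannot hold for all real values of x and y for which both sides are defined.
The correct rule is e^(x+y) = e^x · e^y (a product, not a sum).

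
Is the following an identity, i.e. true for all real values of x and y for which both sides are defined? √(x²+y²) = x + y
Claim: √(x²+y²) = x + y.
Test a specific point where both sides are defined: x = 2, y = 5.
LHS = √(x²+y²) ≈ 5.3852
RHS = x + y ≈ 7.0000
Since 5.3852 ≠ 7.0000, the equation fails at this point, so it cannot hold for all real values of x and y for which both sides are defined.
(x+y)² = x² + 2xy + y², not x² + y², so the square root does not split this way.

Conclusion: No, this is NOT an identity.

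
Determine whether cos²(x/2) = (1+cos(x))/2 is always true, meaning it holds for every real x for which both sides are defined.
Yes, this is an identity.

Claim: cos²(x/2) = (1+cos(x))/2.
Reasoning: Use cos(2θ) = 2cos²θ - 1 with θ = x/2: cos(x) = 2cos²(x/2) - 1. Solving for cos²(x/2) gives (1 + cos(x))/2.
So the two sides agree for every real x for which both sides are defined.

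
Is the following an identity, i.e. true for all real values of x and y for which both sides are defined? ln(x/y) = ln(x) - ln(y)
Yes, this is an identity.

Claim: ln(x/y) = ln(x) - ln(y).
Reasoning: Both sides are simultaneously defined only when x, y > 0. Write x = e^p, y = e^q. Then x/y = e^(p-q), so ln(x/y) = p - q = ln(x) - ln(y).
So the two sides agree for all real values of x and y for which both sides are defined.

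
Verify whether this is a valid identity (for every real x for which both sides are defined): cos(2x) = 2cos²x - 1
Claim: cos(2x) = 2cos²x - 1.
Reasoning: cos(2x) = cos²x - sin²x. Replace sin²x by 1 - cos²x: cos²x - (1 - cos²x) = 2cos²x - 1.
So the two sides agree for every real x for which both sides are defined.

Conclusion: Yes, this is an identity.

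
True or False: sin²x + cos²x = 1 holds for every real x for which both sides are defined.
True.

Claim: sin²x + cos²x = 1.
Reasoning: The point (cos x, sin x) lies on the unit circle X² + Y² = 1, so cos²x + sin²x = 1 for every real x.
So the two sides agree for every real x for which both sides are defined.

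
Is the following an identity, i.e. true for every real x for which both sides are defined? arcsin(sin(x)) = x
Claim: arcsin(sin(x)) = x.
Test a specific point where both sides are defined: x = 2π/3.
LHS = arcsin(sin(x)) ≈ 1.0472
RHS = x ≈ 2.0944
Since 1.0472 ≠ 2.0944, the equation fails at this point, so it cannot hold for every real x for which both sides are defined.
arcsin only returns values in [-π/2, π/2], so arcsin(sin(x)) = x holds only for x in that interval, not for all real x.

Conclusion: No, this is NOT an identity.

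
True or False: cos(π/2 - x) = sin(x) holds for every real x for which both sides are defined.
True.

Claim: cos(π/2 - x) = sin(x).
Reasoning: Use cos(u - v) = cos(u)cos(v) + sin(u)sin(v) with u = π/2, v = x: cos(π/2)cos(x) + sin(π/2)sin(x) = 0·cos(x) + 1·sin(x) = sin(x).
So the two sides agree for every real x for which both sides are defined.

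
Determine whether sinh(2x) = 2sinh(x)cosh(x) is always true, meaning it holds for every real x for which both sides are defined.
Yes, this is an identity.

Claim: sinh(2x) = 2sinh(x)cosh(x).
Reasoning: 2sinh(x)cosh(x) = 2 · (e^x - e^-x)/2 · (e^x + e^-x)/2 = (e^(2x) - e^(-2x))/2 = sinh(2x).
So the two sides agree for every real x for which both sides are defined.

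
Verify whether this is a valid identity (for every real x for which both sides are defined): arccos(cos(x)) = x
Claim: arccos(cos(x)) = x.
Test a specific point where both sides are defined: x = -π/3.
LHS = arccos(cos(x)) ≈ 1.0472
RHS = x ≈ -1.0472
Since 1.0472 ≠ -1.0472, the equation fails at this point, so it cannot hold for every real x for which both sides are defined.
arccos only returns values in [0, π], so arccos(cos(x)) = x holds only for x in that interval, not for all real x.

Conclusion: No, this is NOT an identity.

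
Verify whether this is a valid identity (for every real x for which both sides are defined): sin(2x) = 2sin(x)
No, this is NOT an identity.

Claim: sin(2x) = 2sin(x).
Test a specific point where both sides are defined: x = π/6.
LHS = sin(2x) ≈ 0.8660
RHS = 2sin(x) ≈ 1.0000
Since 0.8660 ≠ 1.0000, the equation fails at this point, so it cannot hold for every real x for which both sides are defined.
The correct double-angle formula is sin(2x) = 2sin(x)cos(x).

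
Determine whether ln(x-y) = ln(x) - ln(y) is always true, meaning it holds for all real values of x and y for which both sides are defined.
Claim: ln(x-y) = ln(x) - ln(y).
Test a specific point where both sides are defined: x = 3, y = 1.
LHS = ln(x-y) ≈ 0.6931
RHS = ln(x) - ln(y) ≈ 1.0986
Since 0.6931 ≠ 1.0986, the equation fails at this point, so it cannot hold for all real values of x and y for which both sides are defined.
ln(x) - ln(y) = ln(x/y), not ln(x-y).

Conclusion: No, this is NOT an identity.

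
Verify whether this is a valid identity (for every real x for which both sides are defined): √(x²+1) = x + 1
Claim: √(x²+1) = x + 1.
Test a specific point where both sides are defined: x = 2.
LHS = √(x²+1) ≈ 2.2361
RHS = x + 1 ≈ 3.0000
Since 2.2361 ≠ 3.0000, the equation fails at this point, so it cannot hold for every real x for which both sides are defined.
(x+1)² = x² + 2x + 1 ≠ x² + 1 unless x = 0.

Conclusion: No, this is NOT an identity.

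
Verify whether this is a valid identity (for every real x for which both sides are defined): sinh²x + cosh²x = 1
Claim: sinh²x + cosh²x = 1.
Test a specific point where both sides are defined: x = 3/2.
LHS = sinh²x + cosh²x ≈ 10.0677
RHS = 1 ≈ 1.0000
Since 10.0677 ≠ 1.0000, the equation fails at this point, so it cannot hold for every real x for which both sides are defined.
The correct hyperbolic identity is cosh²x - sinh²x = 1 (a difference); the sum sinh²x + cosh²x equals cosh(2x).

Conclusion: No, this is NOT an identity.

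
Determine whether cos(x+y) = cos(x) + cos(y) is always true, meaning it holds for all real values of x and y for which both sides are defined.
Claim: cos(x+y) = cos(x) + cos(y).
Test a specific point where both sides are defined: x = 2π/3, y = -π/4.
LHS = cos(x+y) ≈ 0.2588
RHS = cos(x) + cos(y) ≈ 0.2071
Since 0.2588 ≠ 0.2071, the equation fails at this point, so it cannot hold for all real values of x and y for which both sides are defined.
The correct expansion is cos(x+y) = cos(x)cos(y) - sin(x)sin(y); cosine is not additive.

Conclusion: No, this is NOT an identity.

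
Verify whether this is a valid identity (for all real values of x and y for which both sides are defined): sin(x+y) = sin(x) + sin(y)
Claim: sin(x+y) = sin(x) + sin(y).
Test a specific point where both sides are defined: x = π, y = π/3.
LHS = sin(x+y) ≈ -0.8660
RHS = sin(x) + sin(y) ≈ 0.8660
Since -0.8660 ≠ 0.8660, the equation fails at this point, so it cannot hold for all real values of x and y for which both sides are defined.
The correct expansion is sin(x+y) = sin(x)cos(y) + cos(x)sin(y); sine is not additive.

Conclusion: No, this is NOT an identity.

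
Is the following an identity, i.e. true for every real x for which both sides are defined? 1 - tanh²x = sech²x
Yes, this is an identity.

Claim: 1 - tanh²x = sech²x.
Reasoning: Divide cosh²x - sinh²x = 1 through by cosh²x (never zero): 1 - tanh²x = 1/cosh²x = sech²x.
So the two sides agree for every real x for which both sides are defined.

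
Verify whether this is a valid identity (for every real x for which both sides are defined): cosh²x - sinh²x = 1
Yes, this is an identity.

Claim: cosh²x - sinh²x = 1.
Reasoning: With cosh(x) = (e^x + e^-x)/2 and sinh(x) = (e^x - e^-x)/2: cosh²x = (e^(2x) + 2 + e^(-2x))/4 and sinh²x = (e^(2x) - 2 + e^(-2x))/4. Subtracting leaves 4/4 = 1.
So the two sides agree for every real x for which both sides are defined.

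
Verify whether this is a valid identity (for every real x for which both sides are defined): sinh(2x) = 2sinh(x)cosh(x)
Yes, this is an identity.

Claim: sinh(2x) = 2sinh(x)cosh(x).
Reasoning: 2sinh(x)cosh(x) = 2 · (e^x - e^-x)/2 · (e^x + e^-x)/2 = (e^(2x) - e^(-2x))/2 = sinh(2x).
So the two sides agree for every real x for which both sides are defined.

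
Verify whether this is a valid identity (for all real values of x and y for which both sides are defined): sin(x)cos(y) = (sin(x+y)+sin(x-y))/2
Yes, this is an identity.

Claim: sin(x)cos(y) = (sin(x+y)+sin(x-y))/2.
Reasoning: sin(x+y) = sin(x)cos(y) + cos(x)sin(y) and sin(x-y) = sin(x)cos(y) - cos(x)sin(y). Adding, sin(x+y) + sin(x-y) = 2sin(x)cos(y); divide by 2.
So the two sides agree for all real values of x and y for which both sides are defined.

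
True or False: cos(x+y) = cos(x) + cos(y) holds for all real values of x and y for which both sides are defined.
Claim: cos(x+y) = cos(x) + cos(y).
Test a specific point where both sides are defined: x = π/6, y = π/3.
LHS = cos(x+y) ≈ 0.0000
RHS = cos(x) + cos(y) ≈ 1.3660
Since 0.0000 ≠ 1.3660, the equation fails at this point, so it cannot hold for all real values of x and y for which both sides are defined.
The correct expansion is cos(x+y) = cos(x)cos(y) - sin(x)sin(y); cosine is not additive.

Conclusion: False.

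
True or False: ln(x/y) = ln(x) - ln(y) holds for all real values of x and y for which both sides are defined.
Claim: ln(x/y) = ln(x) - ln(y).
Reasoning: Both sides are simultaneously defined only when x, y > 0. Write x = e^p, y = e^q. Then x/y = e^(p-q), so ln(x/y) = p - q = ln(x) - ln(y).
So the two sides agree for all real values of x and y for which both sides are defined.

Conclusion: True.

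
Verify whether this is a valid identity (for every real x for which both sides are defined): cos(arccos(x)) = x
Claim: cos(arccos(x)) = x.
Reasoning: For -1 ≤ x ≤ 1 (where arccos is defined), arccos(x) is by definition an angle whose cosine equals x. Taking the cosine of that angle returns x. (Note the other order, arccos(cos x) = x, is NOT an identity.)
So the two sides agree for every real x for which both sides are defined.

Conclusion: Yes, this is an identity.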